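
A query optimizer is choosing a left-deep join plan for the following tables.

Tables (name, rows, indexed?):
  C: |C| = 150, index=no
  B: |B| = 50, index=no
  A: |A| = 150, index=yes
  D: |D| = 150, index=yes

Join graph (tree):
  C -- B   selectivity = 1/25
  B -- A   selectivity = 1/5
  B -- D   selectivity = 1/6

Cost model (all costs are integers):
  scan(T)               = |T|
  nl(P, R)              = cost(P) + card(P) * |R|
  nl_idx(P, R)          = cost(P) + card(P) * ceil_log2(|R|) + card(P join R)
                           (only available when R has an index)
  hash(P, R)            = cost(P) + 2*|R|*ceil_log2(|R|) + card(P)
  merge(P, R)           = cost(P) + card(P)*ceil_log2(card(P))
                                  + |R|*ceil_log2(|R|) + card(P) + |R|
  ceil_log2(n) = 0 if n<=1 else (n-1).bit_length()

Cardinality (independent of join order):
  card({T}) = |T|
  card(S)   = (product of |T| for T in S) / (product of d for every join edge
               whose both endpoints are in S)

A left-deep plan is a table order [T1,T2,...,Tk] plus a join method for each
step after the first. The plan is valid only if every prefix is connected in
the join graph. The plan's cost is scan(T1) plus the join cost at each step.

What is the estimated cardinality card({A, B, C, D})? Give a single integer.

225000

Tables in S: A(150), B(50), C(150), D(150)
Edges inside S: C-B(d=25), B-A(d=5), B-D(d=6)
numerator = 150 * 50 * 150 * 150 = 168750000
denominator = 25 * 5 * 6 = 750
card(S) = 168750000 / 750 = 225000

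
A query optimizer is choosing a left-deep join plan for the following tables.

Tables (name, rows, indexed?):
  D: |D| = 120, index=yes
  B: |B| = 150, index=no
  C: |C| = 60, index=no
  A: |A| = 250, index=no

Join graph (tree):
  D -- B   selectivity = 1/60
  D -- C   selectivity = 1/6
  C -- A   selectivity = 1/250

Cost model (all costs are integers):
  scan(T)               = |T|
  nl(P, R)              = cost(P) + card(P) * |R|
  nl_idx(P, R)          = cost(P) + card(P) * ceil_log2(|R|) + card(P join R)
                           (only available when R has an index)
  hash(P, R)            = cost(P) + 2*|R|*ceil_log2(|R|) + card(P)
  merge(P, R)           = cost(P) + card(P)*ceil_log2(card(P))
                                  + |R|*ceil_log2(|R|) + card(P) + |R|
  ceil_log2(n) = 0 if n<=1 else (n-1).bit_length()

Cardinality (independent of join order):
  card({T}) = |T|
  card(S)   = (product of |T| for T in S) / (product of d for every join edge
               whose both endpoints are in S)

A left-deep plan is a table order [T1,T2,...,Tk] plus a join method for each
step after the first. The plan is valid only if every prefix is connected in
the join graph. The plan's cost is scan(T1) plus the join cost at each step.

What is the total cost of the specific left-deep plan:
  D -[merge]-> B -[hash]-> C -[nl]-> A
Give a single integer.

step 1: scan D: cost=120, card=120
step 2: join B via merge
    card(P join B) = 120*150/(60) = 300
    cost = 120 + 120*7 + 150*8 + 120 + 150 = 2430
step 3: join C via hash
    card(P join C) = 300*60/(6) = 3000
    cost = 2430 + 2*60*6 + 300 = 3450
step 4: join A via nl
    card(P join A) = 3000*250/(250) = 3000
    cost = 3450 + 3000*250 = 753450

753450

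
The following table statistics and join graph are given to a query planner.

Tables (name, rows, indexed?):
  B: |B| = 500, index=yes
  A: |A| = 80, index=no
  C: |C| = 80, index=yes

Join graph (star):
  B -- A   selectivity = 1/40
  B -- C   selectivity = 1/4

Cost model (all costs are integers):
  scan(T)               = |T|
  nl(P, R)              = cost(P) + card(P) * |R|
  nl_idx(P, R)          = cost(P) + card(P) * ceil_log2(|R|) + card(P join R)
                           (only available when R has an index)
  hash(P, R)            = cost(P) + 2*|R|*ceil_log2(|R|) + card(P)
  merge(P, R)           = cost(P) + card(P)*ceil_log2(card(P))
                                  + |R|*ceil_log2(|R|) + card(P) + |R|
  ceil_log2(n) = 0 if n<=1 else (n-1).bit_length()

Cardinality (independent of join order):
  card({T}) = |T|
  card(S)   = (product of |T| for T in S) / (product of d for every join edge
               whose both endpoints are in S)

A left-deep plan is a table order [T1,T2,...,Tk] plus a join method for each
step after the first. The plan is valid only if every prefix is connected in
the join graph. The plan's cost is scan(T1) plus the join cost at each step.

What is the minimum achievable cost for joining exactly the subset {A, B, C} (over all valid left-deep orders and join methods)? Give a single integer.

3920

Selinger DP over subsets of {A,B,C}:
  {B}: scan cost=500, card=500
  {A}: scan cost=80, card=80
  {C}: scan cost=80, card=80
  {AB}: card=1000; try (B,nl_idx)→1800, (A,hash)→2120, (B,merge)→5720, (A,merge)→6140, (B,hash)→9160, (B,nl)→40080 …(+1); best=1800 via (B,nl_idx)
  {BC}: card=10000; try (C,hash)→2120, (B,merge)→5720, (C,merge)→6140, (B,hash)→9160, (B,nl_idx)→10800, (C,nl_idx)→14000 …(+2); best=2120 via (C,hash)
  {ABC}: card=20000; try (C,hash)→3920, (A,hash)→13240, (C,merge)→13440, (C,nl_idx)→28800, (C,nl)→81800, (A,merge)→152760 …(+1); best=3920 via (C,hash)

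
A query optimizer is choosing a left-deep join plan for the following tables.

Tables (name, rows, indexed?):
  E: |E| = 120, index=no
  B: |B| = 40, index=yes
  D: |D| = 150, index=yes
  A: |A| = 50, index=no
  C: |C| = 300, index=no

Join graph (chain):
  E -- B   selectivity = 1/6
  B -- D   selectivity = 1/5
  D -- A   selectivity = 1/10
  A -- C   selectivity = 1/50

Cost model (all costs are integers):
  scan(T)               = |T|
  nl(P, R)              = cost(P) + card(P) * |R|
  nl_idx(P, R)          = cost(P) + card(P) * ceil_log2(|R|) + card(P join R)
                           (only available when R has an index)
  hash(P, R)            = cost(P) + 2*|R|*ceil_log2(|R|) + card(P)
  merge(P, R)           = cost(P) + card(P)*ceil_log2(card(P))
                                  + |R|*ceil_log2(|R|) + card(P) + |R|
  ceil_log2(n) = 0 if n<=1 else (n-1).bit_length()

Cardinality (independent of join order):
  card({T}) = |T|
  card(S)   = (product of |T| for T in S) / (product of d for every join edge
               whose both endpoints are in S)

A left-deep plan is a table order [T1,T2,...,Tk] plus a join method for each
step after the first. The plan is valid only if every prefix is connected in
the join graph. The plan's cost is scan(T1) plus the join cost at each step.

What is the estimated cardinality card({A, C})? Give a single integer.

300

Tables in S: A(50), C(300)
Edges inside S: A-C(d=50)
numerator = 50 * 300 = 15000
denominator = 50 = 50
card(S) = 15000 / 50 = 300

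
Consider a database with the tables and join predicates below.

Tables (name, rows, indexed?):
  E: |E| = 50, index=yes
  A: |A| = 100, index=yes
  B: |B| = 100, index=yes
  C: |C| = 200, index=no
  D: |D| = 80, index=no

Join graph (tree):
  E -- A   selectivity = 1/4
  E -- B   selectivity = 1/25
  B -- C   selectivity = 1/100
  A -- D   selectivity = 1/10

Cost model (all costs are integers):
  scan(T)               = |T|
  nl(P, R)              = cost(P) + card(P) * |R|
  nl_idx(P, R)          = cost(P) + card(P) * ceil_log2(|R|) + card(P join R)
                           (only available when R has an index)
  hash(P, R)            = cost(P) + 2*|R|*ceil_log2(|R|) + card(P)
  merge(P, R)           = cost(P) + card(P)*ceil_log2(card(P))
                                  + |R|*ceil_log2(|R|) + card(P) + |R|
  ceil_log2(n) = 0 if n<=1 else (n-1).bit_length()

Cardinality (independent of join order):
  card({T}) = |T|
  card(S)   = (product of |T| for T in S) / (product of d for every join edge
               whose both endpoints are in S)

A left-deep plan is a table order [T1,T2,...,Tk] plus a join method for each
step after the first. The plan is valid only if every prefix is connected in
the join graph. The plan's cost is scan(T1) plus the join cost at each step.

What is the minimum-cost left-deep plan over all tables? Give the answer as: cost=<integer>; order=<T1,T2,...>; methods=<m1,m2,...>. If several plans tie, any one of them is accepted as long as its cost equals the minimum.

Selinger DP (subsets sized 1..n):
  {E}: scan cost=50, card=50
  {A}: scan cost=100, card=100
  {B}: scan cost=100, card=100
  {C}: scan cost=200, card=200
  {D}: scan cost=80, card=80
  {AE}: card=1250; try (E,hash)→800, (A,merge)→1200, (E,merge)→1250, (A,hash)→1500, (A,nl_idx)→1650, (E,nl_idx)→1950 …(+2); best=800 via (E,hash)
  {BE}: card=200; try (B,nl_idx)→600, (E,hash)→800, (E,nl_idx)→900, (B,merge)→1200, (E,merge)→1250, (B,hash)→1500 …(+2); best=600 via (B,nl_idx)
  {AD}: card=800; try (D,hash)→1320, (A,nl_idx)→1440, (A,merge)→1520, (D,merge)→1540, (A,hash)→1560, (A,nl)→8080 …(+1); best=1320 via (D,hash)
  {BC}: card=200; try (B,hash)→1800, (B,nl_idx)→1800, (C,merge)→2700, (B,merge)→2800, (C,hash)→3400, (C,nl)→20100 …(+1); best=1800 via (B,hash)
  {ABE}: card=5000; try (A,hash)→2200, (A,merge)→3200, (B,hash)→3450, (A,nl_idx)→7000, (B,nl_idx)→14550, (B,merge)→16600 …(+2); best=2200 via (A,hash)
  {ADE}: card=10000; try (E,hash)→2720, (D,hash)→3170, (E,merge)→10470, (E,nl_idx)→16120, (D,merge)→16440, (E,nl)→41320 …(+1); best=2720 via (E,hash)
  {BCE}: card=400; try (E,hash)→2600, (E,nl_idx)→3400, (E,merge)→3950, (C,hash)→4000, (C,merge)→4200, (E,nl)→11800 …(+1); best=2600 via (E,hash)
  {ABCE}: card=10000; try (A,hash)→4400, (A,merge)→7400, (C,hash)→10400, (A,nl_idx)→15400, (A,nl)→42600, (C,merge)→74000 …(+1); best=4400 via (A,hash)
  {ABDE}: card=40000; try (D,hash)→8320, (B,hash)→14120, (D,merge)→72840, (B,nl_idx)→112720, (B,merge)→153520, (D,nl)→402200 …(+1); best=8320 via (D,hash)
  {ABCDE}: card=80000; try (D,hash)→15520, (C,hash)→51520, (D,merge)→155040, (C,merge)→690120, (D,nl)→804400, (C,nl)→8008320; best=15520 via (D,hash)

cost=15520; order=C,B,E,A,D; methods=hash,hash,hash,hash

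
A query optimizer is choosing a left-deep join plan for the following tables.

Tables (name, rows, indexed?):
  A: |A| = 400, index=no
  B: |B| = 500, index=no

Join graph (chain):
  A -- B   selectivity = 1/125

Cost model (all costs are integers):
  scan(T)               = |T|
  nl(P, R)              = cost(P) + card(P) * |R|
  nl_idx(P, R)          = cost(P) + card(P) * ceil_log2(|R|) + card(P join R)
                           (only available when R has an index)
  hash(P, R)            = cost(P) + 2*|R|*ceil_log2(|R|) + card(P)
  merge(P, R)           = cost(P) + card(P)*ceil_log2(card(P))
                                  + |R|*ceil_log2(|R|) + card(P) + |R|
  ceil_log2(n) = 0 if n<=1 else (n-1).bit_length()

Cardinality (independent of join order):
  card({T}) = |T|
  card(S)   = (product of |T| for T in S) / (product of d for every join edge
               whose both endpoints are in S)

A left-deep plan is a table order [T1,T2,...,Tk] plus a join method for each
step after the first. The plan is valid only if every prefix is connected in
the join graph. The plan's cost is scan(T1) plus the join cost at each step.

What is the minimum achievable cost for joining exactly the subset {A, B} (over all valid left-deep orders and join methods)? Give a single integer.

8200

Selinger DP over subsets of {A,B}:
  {A}: scan cost=400, card=400
  {B}: scan cost=500, card=500
  {AB}: card=1600; try (A,hash)→8200, (B,merge)→9400, (A,merge)→9500, (B,hash)→9800, (B,nl)→200400, (A,nl)→200500; best=8200 via (A,hash)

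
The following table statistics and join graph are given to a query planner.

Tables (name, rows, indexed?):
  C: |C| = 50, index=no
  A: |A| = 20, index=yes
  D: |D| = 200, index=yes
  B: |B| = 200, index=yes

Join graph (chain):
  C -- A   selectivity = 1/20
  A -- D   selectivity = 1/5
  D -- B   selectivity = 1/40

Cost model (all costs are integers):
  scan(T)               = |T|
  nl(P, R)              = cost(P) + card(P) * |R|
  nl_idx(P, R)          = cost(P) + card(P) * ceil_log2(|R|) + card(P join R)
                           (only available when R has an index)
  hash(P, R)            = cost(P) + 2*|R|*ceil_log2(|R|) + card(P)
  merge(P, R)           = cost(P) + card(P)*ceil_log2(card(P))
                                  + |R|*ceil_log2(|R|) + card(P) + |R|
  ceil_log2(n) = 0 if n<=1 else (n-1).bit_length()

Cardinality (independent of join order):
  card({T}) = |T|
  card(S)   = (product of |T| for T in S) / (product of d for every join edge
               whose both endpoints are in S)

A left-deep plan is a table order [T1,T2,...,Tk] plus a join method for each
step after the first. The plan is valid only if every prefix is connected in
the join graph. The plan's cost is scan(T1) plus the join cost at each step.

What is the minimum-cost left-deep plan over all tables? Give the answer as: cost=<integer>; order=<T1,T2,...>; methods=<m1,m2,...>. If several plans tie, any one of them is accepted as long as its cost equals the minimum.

Selinger DP (subsets sized 1..n):
  {C}: scan cost=50, card=50
  {A}: scan cost=20, card=20
  {D}: scan cost=200, card=200
  {B}: scan cost=200, card=200
  {AC}: card=50; try (A,hash)→300, (A,nl_idx)→350, (C,merge)→490, (A,merge)→520, (C,hash)→640, (C,nl)→1020 …(+1); best=300 via (A,hash)
  {AD}: card=800; try (A,hash)→600, (D,nl_idx)→980, (D,merge)→1940, (A,nl_idx)→2000, (A,merge)→2120, (D,hash)→3240 …(+2); best=600 via (A,hash)
  {BD}: card=1000; try (D,nl_idx)→2800, (B,nl_idx)→2800, (D,hash)→3600, (B,hash)→3600, (D,merge)→3800, (B,merge)→3800 …(+2); best=2800 via (D,nl_idx)
  {ACD}: card=2000; try (C,hash)→2000, (D,merge)→2450, (D,nl_idx)→2700, (D,hash)→3550, (C,merge)→9750, (D,nl)→10300 …(+1); best=2000 via (C,hash)
  {ABD}: card=4000; try (A,hash)→4000, (B,hash)→4600, (B,nl_idx)→11000, (B,merge)→11200, (A,nl_idx)→11800, (A,merge)→13920 …(+2); best=4000 via (A,hash)
  {ABCD}: card=10000; try (B,hash)→7200, (C,hash)→8600, (B,merge)→27800, (B,nl_idx)→28000, (C,merge)→56350, (C,nl)→204000 …(+1); best=7200 via (B,hash)

cost=7200; order=D,A,C,B; methods=hash,hash,hash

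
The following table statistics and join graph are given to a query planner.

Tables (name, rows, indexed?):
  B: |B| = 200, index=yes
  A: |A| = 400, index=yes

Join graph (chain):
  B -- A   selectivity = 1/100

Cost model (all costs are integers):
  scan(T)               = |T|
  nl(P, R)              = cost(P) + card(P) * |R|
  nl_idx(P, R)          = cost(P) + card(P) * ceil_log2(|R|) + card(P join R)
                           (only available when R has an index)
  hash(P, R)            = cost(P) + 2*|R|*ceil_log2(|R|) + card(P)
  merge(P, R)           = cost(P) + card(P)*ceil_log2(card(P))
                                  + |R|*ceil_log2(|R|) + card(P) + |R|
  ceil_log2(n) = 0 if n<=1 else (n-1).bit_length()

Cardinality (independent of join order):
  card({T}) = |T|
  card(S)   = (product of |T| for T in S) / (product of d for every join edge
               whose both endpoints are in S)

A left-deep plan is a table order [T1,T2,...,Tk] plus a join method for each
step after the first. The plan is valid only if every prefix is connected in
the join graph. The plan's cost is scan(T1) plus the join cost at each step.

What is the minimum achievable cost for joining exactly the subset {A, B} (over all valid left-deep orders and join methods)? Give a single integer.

2800

Selinger DP over subsets of {A,B}:
  {B}: scan cost=200, card=200
  {A}: scan cost=400, card=400
  {AB}: card=800; try (A,nl_idx)→2800, (B,hash)→4000, (B,nl_idx)→4400, (A,merge)→6000, (B,merge)→6200, (A,hash)→7600 …(+2); best=2800 via (A,nl_idx)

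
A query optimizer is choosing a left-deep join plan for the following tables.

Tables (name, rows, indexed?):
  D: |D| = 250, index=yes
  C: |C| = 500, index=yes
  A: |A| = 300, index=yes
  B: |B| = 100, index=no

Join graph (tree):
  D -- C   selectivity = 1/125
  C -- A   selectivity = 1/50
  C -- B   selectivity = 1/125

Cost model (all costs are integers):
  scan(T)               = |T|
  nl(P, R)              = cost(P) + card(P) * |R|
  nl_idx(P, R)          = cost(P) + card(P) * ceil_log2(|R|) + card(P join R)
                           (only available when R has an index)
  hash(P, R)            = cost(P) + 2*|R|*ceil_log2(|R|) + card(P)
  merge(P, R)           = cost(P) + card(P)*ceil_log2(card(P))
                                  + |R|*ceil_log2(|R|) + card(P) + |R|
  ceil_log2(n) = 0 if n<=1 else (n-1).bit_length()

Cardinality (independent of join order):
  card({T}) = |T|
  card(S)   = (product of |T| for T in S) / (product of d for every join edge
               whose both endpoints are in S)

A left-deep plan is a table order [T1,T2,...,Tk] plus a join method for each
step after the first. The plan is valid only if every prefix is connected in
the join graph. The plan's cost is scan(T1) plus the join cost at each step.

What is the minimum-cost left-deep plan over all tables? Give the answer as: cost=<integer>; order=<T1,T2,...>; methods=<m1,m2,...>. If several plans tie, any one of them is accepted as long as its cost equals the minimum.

Selinger DP (subsets sized 1..n):
  {D}: scan cost=250, card=250
  {C}: scan cost=500, card=500
  {A}: scan cost=300, card=300
  {B}: scan cost=100, card=100
  {CD}: card=1000; try (C,nl_idx)→3500, (D,hash)→5000, (D,nl_idx)→5500, (C,merge)→7500, (D,merge)→7750, (C,hash)→9500 …(+2); best=3500 via (C,nl_idx)
  {AC}: card=3000; try (C,nl_idx)→6000, (A,hash)→6400, (A,nl_idx)→8000, (C,merge)→8300, (A,merge)→8500, (C,hash)→9600 …(+2); best=6000 via (C,nl_idx)
  {BC}: card=400; try (C,nl_idx)→1400, (B,hash)→2400, (C,merge)→5900, (B,merge)→6300, (C,hash)→9200, (C,nl)→50100 …(+1); best=1400 via (C,nl_idx)
  {ACD}: card=6000; try (A,hash)→9900, (D,hash)→13000, (A,merge)→17500, (A,nl_idx)→18500, (D,nl_idx)→36000, (D,merge)→47250 …(+2); best=9900 via (A,hash)
  {BCD}: card=800; try (D,nl_idx)→5400, (D,hash)→5800, (B,hash)→5900, (D,merge)→7650, (B,merge)→15300, (D,nl)→101400 …(+1); best=5400 via (D,nl_idx)
  {ABC}: card=2400; try (A,hash)→7200, (A,nl_idx)→7400, (A,merge)→8400, (B,hash)→10400, (B,merge)→45800, (A,nl)→121400 …(+1); best=7200 via (A,hash)
  {ABCD}: card=4800; try (A,hash)→11600, (D,hash)→13600, (A,merge)→17200, (B,hash)→17300, (A,nl_idx)→17400, (D,nl_idx)→31200 …(+5); best=11600 via (A,hash)

cost=11600; order=B,C,D,A; methods=nl_idx,nl_idx,hash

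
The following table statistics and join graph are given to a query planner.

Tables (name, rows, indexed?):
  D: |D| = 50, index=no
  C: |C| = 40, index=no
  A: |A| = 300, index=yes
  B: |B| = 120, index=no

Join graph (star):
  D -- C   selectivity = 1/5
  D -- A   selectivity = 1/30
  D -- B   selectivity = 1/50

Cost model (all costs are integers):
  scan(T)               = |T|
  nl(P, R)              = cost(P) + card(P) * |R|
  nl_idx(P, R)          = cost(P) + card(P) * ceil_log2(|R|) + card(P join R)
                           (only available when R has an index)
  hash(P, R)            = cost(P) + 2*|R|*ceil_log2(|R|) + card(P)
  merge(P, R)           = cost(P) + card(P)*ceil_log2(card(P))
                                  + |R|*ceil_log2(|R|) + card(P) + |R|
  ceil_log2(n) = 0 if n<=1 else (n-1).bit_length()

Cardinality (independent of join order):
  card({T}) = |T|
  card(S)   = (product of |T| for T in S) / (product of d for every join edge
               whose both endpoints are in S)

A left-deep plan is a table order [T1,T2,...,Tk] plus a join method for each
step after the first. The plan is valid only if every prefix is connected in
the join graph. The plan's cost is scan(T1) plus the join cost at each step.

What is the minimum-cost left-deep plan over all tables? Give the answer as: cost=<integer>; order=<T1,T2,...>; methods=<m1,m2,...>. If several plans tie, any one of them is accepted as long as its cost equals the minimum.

cost=4800; order=B,D,A,C; methods=hash,nl_idx,hash

Selinger DP (subsets sized 1..n):
  {D}: scan cost=50, card=50
  {C}: scan cost=40, card=40
  {A}: scan cost=300, card=300
  {B}: scan cost=120, card=120
  {CD}: card=400; try (C,hash)→580, (D,merge)→670, (D,hash)→680, (C,merge)→680, (D,nl)→2040, (C,nl)→2050; best=580 via (C,hash)
  {AD}: card=500; try (A,nl_idx)→1000, (D,hash)→1200, (A,merge)→3400, (D,merge)→3650, (A,hash)→5500, (A,nl)→15050 …(+1); best=1000 via (A,nl_idx)
  {BD}: card=120; try (D,hash)→840, (B,merge)→1360, (D,merge)→1430, (B,hash)→1780, (B,nl)→6050, (D,nl)→6120; best=840 via (D,hash)
  {ACD}: card=4000; try (C,hash)→1980, (C,merge)→6280, (A,hash)→6380, (A,merge)→7580, (A,nl_idx)→8180, (C,nl)→21000 …(+1); best=1980 via (C,hash)
  {BCD}: card=960; try (C,hash)→1440, (C,merge)→2080, (B,hash)→2660, (B,merge)→5540, (C,nl)→5640, (B,nl)→48580; best=1440 via (C,hash)
  {ABD}: card=1200; try (A,nl_idx)→3120, (B,hash)→3180, (A,merge)→4800, (A,hash)→6360, (B,merge)→6960, (A,nl)→36840 …(+1); best=3120 via (A,nl_idx)
  {ABCD}: card=9600; try (C,hash)→4800, (B,hash)→7660, (A,hash)→7800, (A,merge)→15000, (C,merge)→17800, (A,nl_idx)→19680 …(+4); best=4800 via (C,hash)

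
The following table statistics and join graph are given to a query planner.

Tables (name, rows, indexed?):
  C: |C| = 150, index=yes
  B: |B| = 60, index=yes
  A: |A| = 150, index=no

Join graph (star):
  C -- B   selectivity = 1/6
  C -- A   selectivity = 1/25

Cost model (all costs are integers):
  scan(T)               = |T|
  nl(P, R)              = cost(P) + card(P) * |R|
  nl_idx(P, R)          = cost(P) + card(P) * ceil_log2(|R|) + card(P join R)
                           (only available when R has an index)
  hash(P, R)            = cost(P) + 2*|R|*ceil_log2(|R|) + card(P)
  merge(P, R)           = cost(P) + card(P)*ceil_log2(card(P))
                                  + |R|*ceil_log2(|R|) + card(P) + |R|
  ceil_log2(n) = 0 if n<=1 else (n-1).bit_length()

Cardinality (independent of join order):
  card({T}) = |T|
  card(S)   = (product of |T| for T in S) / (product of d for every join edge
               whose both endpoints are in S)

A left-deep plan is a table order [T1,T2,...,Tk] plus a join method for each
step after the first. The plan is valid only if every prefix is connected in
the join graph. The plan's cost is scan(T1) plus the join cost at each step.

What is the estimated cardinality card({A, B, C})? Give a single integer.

9000

Tables in S: A(150), B(60), C(150)
Edges inside S: C-B(d=6), C-A(d=25)
numerator = 150 * 60 * 150 = 1350000
denominator = 6 * 25 = 150
card(S) = 1350000 / 150 = 9000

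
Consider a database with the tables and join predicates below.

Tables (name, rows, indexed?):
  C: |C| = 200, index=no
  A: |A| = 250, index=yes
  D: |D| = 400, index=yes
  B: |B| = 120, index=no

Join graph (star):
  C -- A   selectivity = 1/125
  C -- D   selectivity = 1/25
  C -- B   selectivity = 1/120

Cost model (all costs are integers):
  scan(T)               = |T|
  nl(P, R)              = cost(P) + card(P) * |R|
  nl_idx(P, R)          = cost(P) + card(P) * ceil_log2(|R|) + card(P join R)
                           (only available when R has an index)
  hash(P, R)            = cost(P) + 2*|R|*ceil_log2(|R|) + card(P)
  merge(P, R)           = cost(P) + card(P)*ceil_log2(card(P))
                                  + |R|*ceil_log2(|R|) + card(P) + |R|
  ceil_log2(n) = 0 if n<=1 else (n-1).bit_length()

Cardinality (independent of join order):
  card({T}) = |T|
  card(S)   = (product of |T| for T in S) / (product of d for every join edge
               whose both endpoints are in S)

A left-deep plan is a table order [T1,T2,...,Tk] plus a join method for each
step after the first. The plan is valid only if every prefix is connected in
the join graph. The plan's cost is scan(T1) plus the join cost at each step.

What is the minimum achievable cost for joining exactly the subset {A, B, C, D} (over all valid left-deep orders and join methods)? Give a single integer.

Selinger DP over subsets of {A,B,C,D}:
  {C}: scan cost=200, card=200
  {A}: scan cost=250, card=250
  {D}: scan cost=400, card=400
  {B}: scan cost=120, card=120
  {AC}: card=400; try (A,nl_idx)→2200, (C,hash)→3700, (A,merge)→4250, (C,merge)→4300, (A,hash)→4400, (A,nl)→50200 …(+1); best=2200 via (A,nl_idx)
  {CD}: card=3200; try (C,hash)→4000, (D,nl_idx)→5200, (D,merge)→6000, (C,merge)→6200, (D,hash)→7600, (D,nl)→80200 …(+1); best=4000 via (C,hash)
  {BC}: card=200; try (B,hash)→2080, (C,merge)→2880, (B,merge)→2960, (C,hash)→3440, (C,nl)→24120, (B,nl)→24200; best=2080 via (B,hash)
  {ACD}: card=6400; try (D,hash)→9800, (D,merge)→10200, (A,hash)→11200, (D,nl_idx)→12200, (A,nl_idx)→36000, (A,merge)→47850 …(+2); best=9800 via (D,hash)
  {ABC}: card=400; try (A,nl_idx)→4080, (B,hash)→4280, (A,merge)→6130, (A,hash)→6280, (B,merge)→7160, (B,nl)→50200 …(+1); best=4080 via (A,nl_idx)
  {BCD}: card=3200; try (D,nl_idx)→7080, (D,merge)→7880, (B,hash)→8880, (D,hash)→9480, (B,merge)→46560, (D,nl)→82080 …(+1); best=7080 via (D,nl_idx)
  {ABCD}: card=6400; try (D,hash)→11680, (D,merge)→12080, (D,nl_idx)→14080, (A,hash)→14280, (B,hash)→17880, (A,nl_idx)→39080 …(+5); best=11680 via (D,hash)

11680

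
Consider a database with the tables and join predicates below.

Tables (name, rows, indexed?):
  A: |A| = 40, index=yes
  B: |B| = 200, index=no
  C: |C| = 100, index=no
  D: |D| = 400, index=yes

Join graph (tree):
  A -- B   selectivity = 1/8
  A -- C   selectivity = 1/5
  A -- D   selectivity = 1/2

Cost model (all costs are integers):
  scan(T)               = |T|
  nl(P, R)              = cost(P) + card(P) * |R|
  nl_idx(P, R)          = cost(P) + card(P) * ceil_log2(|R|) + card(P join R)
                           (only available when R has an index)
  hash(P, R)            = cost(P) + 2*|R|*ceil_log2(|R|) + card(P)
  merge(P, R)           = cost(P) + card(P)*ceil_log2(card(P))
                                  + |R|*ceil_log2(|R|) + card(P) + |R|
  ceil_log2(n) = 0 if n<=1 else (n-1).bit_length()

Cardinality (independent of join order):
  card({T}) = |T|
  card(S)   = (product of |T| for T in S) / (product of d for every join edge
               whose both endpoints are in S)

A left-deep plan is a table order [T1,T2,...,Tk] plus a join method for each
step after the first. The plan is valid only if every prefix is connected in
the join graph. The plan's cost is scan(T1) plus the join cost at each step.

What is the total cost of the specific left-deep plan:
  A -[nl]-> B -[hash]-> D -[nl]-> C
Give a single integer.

20016240

step 1: scan A: cost=40, card=40
step 2: join B via nl
    card(P join B) = 40*200/(8) = 1000
    cost = 40 + 40*200 = 8040
step 3: join D via hash
    card(P join D) = 1000*400/(2) = 200000
    cost = 8040 + 2*400*9 + 1000 = 16240
step 4: join C via nl
    card(P join C) = 200000*100/(5) = 4000000
    cost = 16240 + 200000*100 = 20016240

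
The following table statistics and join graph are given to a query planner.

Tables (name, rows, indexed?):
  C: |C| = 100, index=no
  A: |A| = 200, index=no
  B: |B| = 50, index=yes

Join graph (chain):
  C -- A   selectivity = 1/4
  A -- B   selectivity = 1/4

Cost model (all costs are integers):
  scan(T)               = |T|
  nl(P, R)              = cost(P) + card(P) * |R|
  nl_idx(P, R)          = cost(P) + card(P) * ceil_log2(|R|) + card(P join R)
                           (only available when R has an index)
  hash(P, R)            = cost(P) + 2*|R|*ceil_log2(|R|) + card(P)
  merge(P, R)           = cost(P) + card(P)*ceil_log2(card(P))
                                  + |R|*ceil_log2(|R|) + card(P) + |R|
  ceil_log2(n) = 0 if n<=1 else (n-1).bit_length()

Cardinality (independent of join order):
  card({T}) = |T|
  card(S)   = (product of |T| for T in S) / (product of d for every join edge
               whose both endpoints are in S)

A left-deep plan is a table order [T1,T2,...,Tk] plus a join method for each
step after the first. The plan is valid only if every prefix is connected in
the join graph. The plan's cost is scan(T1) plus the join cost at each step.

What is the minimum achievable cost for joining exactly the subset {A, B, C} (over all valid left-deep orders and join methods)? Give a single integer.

4900

Selinger DP over subsets of {A,B,C}:
  {C}: scan cost=100, card=100
  {A}: scan cost=200, card=200
  {B}: scan cost=50, card=50
  {AC}: card=5000; try (C,hash)→1800, (A,merge)→2700, (C,merge)→2800, (A,hash)→3400, (A,nl)→20100, (C,nl)→20200; best=1800 via (C,hash)
  {AB}: card=2500; try (B,hash)→1000, (A,merge)→2200, (B,merge)→2350, (A,hash)→3300, (B,nl_idx)→3900, (A,nl)→10050 …(+1); best=1000 via (B,hash)
  {ABC}: card=62500; try (C,hash)→4900, (B,hash)→7400, (C,merge)→34300, (B,merge)→72150, (B,nl_idx)→94300, (C,nl)→251000 …(+1); best=4900 via (C,hash)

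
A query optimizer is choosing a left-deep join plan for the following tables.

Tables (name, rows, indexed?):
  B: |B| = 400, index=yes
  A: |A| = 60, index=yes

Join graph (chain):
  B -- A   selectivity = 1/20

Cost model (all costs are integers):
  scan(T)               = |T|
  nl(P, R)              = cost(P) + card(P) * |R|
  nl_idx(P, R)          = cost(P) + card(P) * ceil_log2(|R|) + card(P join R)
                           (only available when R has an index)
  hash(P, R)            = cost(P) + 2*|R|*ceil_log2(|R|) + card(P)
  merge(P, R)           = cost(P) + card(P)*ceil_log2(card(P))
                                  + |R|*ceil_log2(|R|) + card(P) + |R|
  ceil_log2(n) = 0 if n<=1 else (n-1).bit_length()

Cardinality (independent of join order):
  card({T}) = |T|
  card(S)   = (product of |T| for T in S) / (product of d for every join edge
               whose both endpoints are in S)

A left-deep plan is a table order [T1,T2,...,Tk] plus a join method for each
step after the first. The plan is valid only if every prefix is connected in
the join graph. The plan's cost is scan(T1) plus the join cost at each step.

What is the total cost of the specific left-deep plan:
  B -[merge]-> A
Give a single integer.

4820

step 1: scan B: cost=400, card=400
step 2: join A via merge
    card(P join A) = 400*60/(20) = 1200
    cost = 400 + 400*9 + 60*6 + 400 + 60 = 4820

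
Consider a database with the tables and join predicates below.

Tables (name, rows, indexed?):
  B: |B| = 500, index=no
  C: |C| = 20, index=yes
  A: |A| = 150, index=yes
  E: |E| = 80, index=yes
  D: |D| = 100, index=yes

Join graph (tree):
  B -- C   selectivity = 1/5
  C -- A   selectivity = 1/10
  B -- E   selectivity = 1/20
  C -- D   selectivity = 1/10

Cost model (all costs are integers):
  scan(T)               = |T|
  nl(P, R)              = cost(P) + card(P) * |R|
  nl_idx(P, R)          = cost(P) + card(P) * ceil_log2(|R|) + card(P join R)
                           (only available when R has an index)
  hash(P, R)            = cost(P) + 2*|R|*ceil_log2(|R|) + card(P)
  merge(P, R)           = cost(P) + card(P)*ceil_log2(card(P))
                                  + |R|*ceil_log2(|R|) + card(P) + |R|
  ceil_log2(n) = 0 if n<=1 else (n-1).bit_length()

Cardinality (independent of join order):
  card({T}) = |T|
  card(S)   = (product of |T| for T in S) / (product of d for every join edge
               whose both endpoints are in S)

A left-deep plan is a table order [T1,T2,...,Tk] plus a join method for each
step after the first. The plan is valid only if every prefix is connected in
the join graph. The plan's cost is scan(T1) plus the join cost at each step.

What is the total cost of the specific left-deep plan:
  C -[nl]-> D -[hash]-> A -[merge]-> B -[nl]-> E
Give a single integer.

24048620

step 1: scan C: cost=20, card=20
step 2: join D via nl
    card(P join D) = 20*100/(10) = 200
    cost = 20 + 20*100 = 2020
step 3: join A via hash
    card(P join A) = 200*150/(10) = 3000
    cost = 2020 + 2*150*8 + 200 = 4620
step 4: join B via merge
    card(P join B) = 3000*500/(5) = 300000
    cost = 4620 + 3000*12 + 500*9 + 3000 + 500 = 48620
step 5: join E via nl
    card(P join E) = 300000*80/(20) = 1200000
    cost = 48620 + 300000*80 = 24048620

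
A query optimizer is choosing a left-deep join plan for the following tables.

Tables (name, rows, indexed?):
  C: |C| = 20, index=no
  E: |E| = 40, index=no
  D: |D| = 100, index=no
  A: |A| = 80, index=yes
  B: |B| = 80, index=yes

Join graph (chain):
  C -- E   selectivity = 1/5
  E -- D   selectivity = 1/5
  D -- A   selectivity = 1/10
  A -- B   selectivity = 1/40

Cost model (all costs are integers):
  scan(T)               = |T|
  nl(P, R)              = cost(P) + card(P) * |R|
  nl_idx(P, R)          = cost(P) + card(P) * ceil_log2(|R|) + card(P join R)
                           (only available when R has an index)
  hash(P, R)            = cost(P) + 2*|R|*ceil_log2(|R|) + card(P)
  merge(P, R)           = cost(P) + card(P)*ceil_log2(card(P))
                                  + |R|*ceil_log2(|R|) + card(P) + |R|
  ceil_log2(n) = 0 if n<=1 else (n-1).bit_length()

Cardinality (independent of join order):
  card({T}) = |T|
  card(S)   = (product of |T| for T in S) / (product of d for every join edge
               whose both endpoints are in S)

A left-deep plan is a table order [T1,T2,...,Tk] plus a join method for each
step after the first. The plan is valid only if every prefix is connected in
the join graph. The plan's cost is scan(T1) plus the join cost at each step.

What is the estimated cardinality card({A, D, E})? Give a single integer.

6400

Tables in S: A(80), D(100), E(40)
Edges inside S: E-D(d=5), D-A(d=10)
numerator = 80 * 100 * 40 = 320000
denominator = 5 * 10 = 50
card(S) = 320000 / 50 = 6400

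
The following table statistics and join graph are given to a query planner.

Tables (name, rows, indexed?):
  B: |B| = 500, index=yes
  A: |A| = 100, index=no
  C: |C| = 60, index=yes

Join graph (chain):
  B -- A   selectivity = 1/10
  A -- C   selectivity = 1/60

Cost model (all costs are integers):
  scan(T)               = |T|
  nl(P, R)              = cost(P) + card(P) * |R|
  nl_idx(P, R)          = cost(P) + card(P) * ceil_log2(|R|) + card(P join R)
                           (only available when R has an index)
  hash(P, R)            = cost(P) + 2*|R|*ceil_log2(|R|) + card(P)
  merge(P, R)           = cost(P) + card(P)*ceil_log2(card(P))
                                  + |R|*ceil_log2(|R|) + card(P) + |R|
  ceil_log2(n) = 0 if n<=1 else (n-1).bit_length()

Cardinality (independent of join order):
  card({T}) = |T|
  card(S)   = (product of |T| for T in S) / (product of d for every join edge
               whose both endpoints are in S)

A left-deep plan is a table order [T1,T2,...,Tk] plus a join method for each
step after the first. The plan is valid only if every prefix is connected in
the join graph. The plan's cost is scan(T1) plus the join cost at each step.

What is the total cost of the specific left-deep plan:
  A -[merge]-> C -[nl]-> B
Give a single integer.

step 1: scan A: cost=100, card=100
step 2: join C via merge
    card(P join C) = 100*60/(60) = 100
    cost = 100 + 100*7 + 60*6 + 100 + 60 = 1320
step 3: join B via nl
    card(P join B) = 100*500/(10) = 5000
    cost = 1320 + 100*500 = 51320

51320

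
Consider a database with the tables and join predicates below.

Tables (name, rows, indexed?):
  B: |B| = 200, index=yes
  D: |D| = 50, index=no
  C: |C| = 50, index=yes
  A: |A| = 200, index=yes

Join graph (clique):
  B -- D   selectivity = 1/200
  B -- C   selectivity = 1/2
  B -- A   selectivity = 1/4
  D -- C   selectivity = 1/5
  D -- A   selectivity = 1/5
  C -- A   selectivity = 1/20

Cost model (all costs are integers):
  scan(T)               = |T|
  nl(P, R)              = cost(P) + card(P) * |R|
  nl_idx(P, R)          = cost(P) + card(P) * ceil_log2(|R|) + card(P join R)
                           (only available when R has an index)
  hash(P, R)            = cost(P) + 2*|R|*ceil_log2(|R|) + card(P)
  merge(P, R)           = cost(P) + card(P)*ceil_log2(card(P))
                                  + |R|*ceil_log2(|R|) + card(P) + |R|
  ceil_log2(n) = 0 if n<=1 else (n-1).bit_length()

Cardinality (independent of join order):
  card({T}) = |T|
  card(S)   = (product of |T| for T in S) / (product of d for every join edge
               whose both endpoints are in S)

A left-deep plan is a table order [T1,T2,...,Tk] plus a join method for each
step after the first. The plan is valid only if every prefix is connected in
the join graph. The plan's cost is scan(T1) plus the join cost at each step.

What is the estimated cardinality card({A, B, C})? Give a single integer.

12500

Tables in S: A(200), B(200), C(50)
Edges inside S: B-C(d=2), B-A(d=4), C-A(d=20)
numerator = 200 * 200 * 50 = 2000000
denominator = 2 * 4 * 20 = 160
card(S) = 2000000 / 160 = 12500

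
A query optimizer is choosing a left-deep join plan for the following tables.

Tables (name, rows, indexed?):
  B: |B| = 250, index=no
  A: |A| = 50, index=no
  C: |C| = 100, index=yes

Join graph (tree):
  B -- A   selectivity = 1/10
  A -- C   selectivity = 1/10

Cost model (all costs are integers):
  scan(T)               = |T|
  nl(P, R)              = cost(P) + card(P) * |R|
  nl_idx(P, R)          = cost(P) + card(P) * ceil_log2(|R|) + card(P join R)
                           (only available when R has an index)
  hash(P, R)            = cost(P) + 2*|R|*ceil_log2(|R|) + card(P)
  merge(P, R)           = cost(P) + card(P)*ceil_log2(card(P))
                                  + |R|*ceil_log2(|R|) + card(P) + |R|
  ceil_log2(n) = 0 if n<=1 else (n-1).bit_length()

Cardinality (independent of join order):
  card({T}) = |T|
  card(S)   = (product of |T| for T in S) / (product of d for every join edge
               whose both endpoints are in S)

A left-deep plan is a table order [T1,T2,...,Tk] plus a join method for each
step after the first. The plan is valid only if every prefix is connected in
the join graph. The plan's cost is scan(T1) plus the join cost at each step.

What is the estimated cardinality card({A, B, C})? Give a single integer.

Tables in S: A(50), B(250), C(100)
Edges inside S: B-A(d=10), A-C(d=10)
numerator = 50 * 250 * 100 = 1250000
denominator = 10 * 10 = 100
card(S) = 1250000 / 100 = 12500

12500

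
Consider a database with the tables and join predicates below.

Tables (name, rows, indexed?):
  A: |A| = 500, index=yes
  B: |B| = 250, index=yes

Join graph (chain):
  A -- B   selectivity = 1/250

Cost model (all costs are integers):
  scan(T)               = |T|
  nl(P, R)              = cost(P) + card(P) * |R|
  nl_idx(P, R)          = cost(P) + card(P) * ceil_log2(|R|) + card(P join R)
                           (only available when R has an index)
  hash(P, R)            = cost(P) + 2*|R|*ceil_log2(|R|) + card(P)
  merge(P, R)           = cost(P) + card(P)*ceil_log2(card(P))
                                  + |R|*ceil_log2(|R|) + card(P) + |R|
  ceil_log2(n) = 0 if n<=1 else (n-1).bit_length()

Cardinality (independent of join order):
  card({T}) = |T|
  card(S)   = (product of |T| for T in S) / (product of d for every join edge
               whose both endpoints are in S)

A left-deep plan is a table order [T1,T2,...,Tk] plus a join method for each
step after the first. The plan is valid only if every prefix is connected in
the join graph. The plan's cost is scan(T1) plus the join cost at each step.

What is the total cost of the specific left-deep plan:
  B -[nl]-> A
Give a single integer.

125250

step 1: scan B: cost=250, card=250
step 2: join A via nl
    card(P join A) = 250*500/(250) = 500
    cost = 250 + 250*500 = 125250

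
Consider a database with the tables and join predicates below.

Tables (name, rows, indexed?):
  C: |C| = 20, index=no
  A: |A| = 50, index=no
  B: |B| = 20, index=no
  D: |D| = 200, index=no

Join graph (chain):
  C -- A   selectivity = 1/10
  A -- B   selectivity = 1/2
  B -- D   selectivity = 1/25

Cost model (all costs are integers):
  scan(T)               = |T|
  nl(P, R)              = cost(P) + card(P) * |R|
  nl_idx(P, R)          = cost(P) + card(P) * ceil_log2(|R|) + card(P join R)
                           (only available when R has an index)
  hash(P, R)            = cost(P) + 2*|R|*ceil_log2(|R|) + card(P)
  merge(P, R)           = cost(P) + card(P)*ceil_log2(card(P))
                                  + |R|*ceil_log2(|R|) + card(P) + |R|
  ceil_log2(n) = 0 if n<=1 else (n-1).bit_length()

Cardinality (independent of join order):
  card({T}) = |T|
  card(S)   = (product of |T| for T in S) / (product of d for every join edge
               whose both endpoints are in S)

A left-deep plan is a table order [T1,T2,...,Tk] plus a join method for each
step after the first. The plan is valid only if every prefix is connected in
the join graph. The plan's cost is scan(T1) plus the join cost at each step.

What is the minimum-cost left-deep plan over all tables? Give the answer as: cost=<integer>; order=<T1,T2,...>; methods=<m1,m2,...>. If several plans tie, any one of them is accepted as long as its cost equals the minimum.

cost=4800; order=A,C,B,D; methods=hash,hash,hash

Selinger DP (subsets sized 1..n):
  {C}: scan cost=20, card=20
  {A}: scan cost=50, card=50
  {B}: scan cost=20, card=20
  {D}: scan cost=200, card=200
  {AC}: card=100; try (C,hash)→300, (A,merge)→490, (C,merge)→520, (A,hash)→640, (A,nl)→1020, (C,nl)→1050; best=300 via (C,hash)
  {AB}: card=500; try (B,hash)→300, (A,merge)→490, (B,merge)→520, (A,hash)→640, (A,nl)→1020, (B,nl)→1050; best=300 via (B,hash)
  {BD}: card=160; try (B,hash)→600, (D,merge)→1940, (B,merge)→2120, (D,hash)→3240, (D,nl)→4020, (B,nl)→4200; best=600 via (B,hash)
  {ABC}: card=1000; try (B,hash)→600, (C,hash)→1000, (B,merge)→1220, (B,nl)→2300, (C,merge)→5420, (C,nl)→10300; best=600 via (B,hash)
  {ABD}: card=4000; try (A,hash)→1360, (A,merge)→2390, (D,hash)→4000, (D,merge)→7100, (A,nl)→8600, (D,nl)→100300; best=1360 via (A,hash)
  {ABCD}: card=8000; try (D,hash)→4800, (C,hash)→5560, (D,merge)→13400, (C,merge)→53480, (C,nl)→81360, (D,nl)→200600; best=4800 via (D,hash)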